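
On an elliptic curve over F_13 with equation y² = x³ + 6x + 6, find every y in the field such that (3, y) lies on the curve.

5, 8

x³ + 6x + 6 = 51 ≡ 12 (mod 13).
Square roots of 12 mod 13: 5 and 8 (since 5² = 25 ≡ 12).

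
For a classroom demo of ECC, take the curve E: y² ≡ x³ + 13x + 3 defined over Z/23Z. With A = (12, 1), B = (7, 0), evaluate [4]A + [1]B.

(5, 3)

First 4A:
Double-and-add on 4 = (100)₂. Start with A = (12, 1) for the leading 1-bit.
double: tangent at (12, 1): λ = (3·12² + 13)/(2·1) ≡ 8/2. 2⁻¹ ≡ 12 (mod 23), so λ ≡ 8·12 ≡ 4.
  x = λ² - 12 - 12 = 16 - 24 ≡ 15; y = λ·(12 - 15) - 1 ≡ 10. → (15, 10)
double: tangent at (15, 10): λ = (3·15² + 13)/(2·10) ≡ 21/20. 20⁻¹ ≡ 15 (mod 23), so λ ≡ 21·15 ≡ 16.
  x = λ² - 15 - 15 = 256 - 30 ≡ 19; y = λ·(15 - 19) - 10 ≡ 18. → (19, 18)
4A = (19, 18).
Finally 4A + B:
(19, 18) + (7, 0). λ = (0 - 18)/(7 - 19) ≡ 5/11 mod 23. 11⁻¹ ≡ 21 (mod 23), so λ ≡ 13.
  x = λ² - 19 - 7 = 169 - 26 ≡ 5; y = λ·(19 - 5) - 18 ≡ 3. → (5, 3)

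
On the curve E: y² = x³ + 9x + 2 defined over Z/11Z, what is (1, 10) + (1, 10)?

tangent at (1, 10): λ = (3·1² + 9)/(2·10) ≡ 1/9. 9⁻¹ ≡ 5 (mod 11), so λ ≡ 1·5 ≡ 5.
  x = λ² - 1 - 1 = 25 - 2 ≡ 1; y = λ·(1 - 1) - 10 ≡ 1. → (1, 1)

(1, 1)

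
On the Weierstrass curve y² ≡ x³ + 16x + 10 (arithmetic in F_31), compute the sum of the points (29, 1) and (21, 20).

(22, 25)

(29, 1) + (21, 20). λ = (20 - 1)/(21 - 29) ≡ 19/23 mod 31. 23⁻¹ ≡ 27 (mod 31), so λ ≡ 17.
  x = λ² - 29 - 21 = 289 - 50 ≡ 22; y = λ·(29 - 22) - 1 ≡ 25. → (22, 25)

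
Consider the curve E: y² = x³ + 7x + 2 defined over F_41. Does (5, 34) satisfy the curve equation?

y² = 34² ≡ 8; x³ + 7x + 2 = 162 ≡ 39 (mod 41). 8 ≠ 39.

no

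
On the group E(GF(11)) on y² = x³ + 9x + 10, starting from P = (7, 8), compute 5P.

Double-and-add on 5 = (101)₂. Start with P = (7, 8) for the leading 1-bit.
double: tangent at (7, 8): λ = (3·7² + 9)/(2·8) ≡ 2/5. 5⁻¹ ≡ 9 (mod 11), so λ ≡ 2·9 ≡ 7.
  x = λ² - 7 - 7 = 49 - 14 ≡ 2; y = λ·(7 - 2) - 8 ≡ 5. → (2, 5)
double: tangent at (2, 5): λ = (3·2² + 9)/(2·5) ≡ 10/10. 10⁻¹ ≡ 10 (mod 11) since 10·10 = 100 ≡ 1, so λ ≡ 10·10 ≡ 1.
  x = λ² - 2 - 2 = 1 - 4 ≡ 8; y = λ·(2 - 8) - 5 ≡ 0. → (8, 0)
add P: (8, 0) + (7, 8). λ = (8 - 0)/(7 - 8) ≡ 8/10 mod 11. 10⁻¹ ≡ 10 (mod 11), so λ ≡ 3.
  x = λ² - 8 - 7 = 9 - 15 ≡ 5; y = λ·(8 - 5) - 0 ≡ 9. → (5, 9)

(5, 9)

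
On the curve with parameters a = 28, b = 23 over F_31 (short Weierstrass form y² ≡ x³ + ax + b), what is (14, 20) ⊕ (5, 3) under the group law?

(6, 2)

(14, 20) + (5, 3). λ = (3 - 20)/(5 - 14) ≡ 14/22 mod 31. 22⁻¹ ≡ 24 (mod 31), so λ ≡ 26.
  x = λ² - 14 - 5 = 676 - 19 ≡ 6; y = λ·(14 - 6) - 20 ≡ 2. → (6, 2)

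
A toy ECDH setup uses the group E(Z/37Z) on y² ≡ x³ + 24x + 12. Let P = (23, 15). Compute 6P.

Double-and-add on 6 = (110)₂. Start with P = (23, 15) for the leading 1-bit.
double: tangent at (23, 15): λ = (3·23² + 24)/(2·15) ≡ 20/30. 30⁻¹ ≡ 21 (mod 37), so λ ≡ 20·21 ≡ 13.
  x = λ² - 23 - 23 = 169 - 46 ≡ 12; y = λ·(23 - 12) - 15 ≡ 17. → (12, 17)
add P: (12, 17) + (23, 15). λ = (15 - 17)/(23 - 12) ≡ 35/11 mod 37. 11⁻¹ ≡ 27 (mod 37), so λ ≡ 20.
  x = λ² - 12 - 23 = 400 - 35 ≡ 32; y = λ·(12 - 32) - 17 ≡ 27. → (32, 27)
double: tangent at (32, 27): λ = (3·32² + 24)/(2·27) ≡ 25/17. 17⁻¹ ≡ 24 (mod 37), so λ ≡ 25·24 ≡ 8.
  x = λ² - 32 - 32 = 64 - 64 ≡ 0; y = λ·(32 - 0) - 27 ≡ 7. → (0, 7)

(0, 7)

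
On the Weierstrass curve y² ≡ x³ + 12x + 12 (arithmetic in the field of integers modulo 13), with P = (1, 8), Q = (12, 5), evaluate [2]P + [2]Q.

First 2P:
Repeated addition: build up to 2P.
2P: tangent at (1, 8): λ = (3·1² + 12)/(2·8) ≡ 2/3. 3⁻¹ ≡ 9 (mod 13), so λ ≡ 2·9 ≡ 5.
  x = λ² - 1 - 1 = 25 - 2 ≡ 10; y = λ·(1 - 10) - 8 ≡ 12. → (10, 12)
2P = (10, 12).
Next 2Q:
Repeated addition: build up to 2Q.
2Q: tangent at (12, 5): λ = (3·12² + 12)/(2·5) ≡ 2/10. 10⁻¹ ≡ 4 (mod 13), so λ ≡ 2·4 ≡ 8.
  x = λ² - 12 - 12 = 64 - 24 ≡ 1; y = λ·(12 - 1) - 5 ≡ 5. → (1, 5)
2Q = (1, 5).
Finally 2P + 2Q:
(10, 12) + (1, 5). λ = (5 - 12)/(1 - 10) ≡ 6/4 mod 13. 4⁻¹ ≡ 10 (mod 13) since 4·10 = 40 ≡ 1, so λ ≡ 8.
  x = λ² - 10 - 1 = 64 - 11 ≡ 1; y = λ·(10 - 1) - 12 ≡ 8. → (1, 8)

(1, 8)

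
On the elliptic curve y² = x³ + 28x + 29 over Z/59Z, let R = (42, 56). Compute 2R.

tangent at (42, 56): λ = (3·42² + 28)/(2·56) ≡ 10/53. 53⁻¹ ≡ 49 (mod 59), so λ ≡ 10·49 ≡ 18.
  x = λ² - 42 - 42 = 324 - 84 ≡ 4; y = λ·(42 - 4) - 56 ≡ 38. → (4, 38)

(4, 38)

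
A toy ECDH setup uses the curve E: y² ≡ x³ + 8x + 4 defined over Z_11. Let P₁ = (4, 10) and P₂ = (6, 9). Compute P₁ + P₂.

(4, 1)

(4, 10) + (6, 9). λ = (9 - 10)/(6 - 4) ≡ 10/2 mod 11. 2⁻¹ ≡ 6 (mod 11) since 2·6 = 12 ≡ 1, so λ ≡ 5.
  x = λ² - 4 - 6 = 25 - 10 ≡ 4; y = λ·(4 - 4) - 10 ≡ 1. → (4, 1)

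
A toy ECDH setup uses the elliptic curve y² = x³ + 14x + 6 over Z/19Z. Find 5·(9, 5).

(10, 5)

Write G = (9, 5).
Double-and-add on 5 = (101)₂. Start with G = (9, 5) for the leading 1-bit.
double: tangent at (9, 5): λ = (3·9² + 14)/(2·5) ≡ 10/10. 10⁻¹ ≡ 2 (mod 19) since 10·2 = 20 ≡ 1, so λ ≡ 10·2 ≡ 1.
  x = λ² - 9 - 9 = 1 - 18 ≡ 2; y = λ·(9 - 2) - 5 ≡ 2. → (2, 2)
double: tangent at (2, 2): λ = (3·2² + 14)/(2·2) ≡ 7/4. 4⁻¹ ≡ 5 (mod 19), so λ ≡ 7·5 ≡ 16.
  x = λ² - 2 - 2 = 256 - 4 ≡ 5; y = λ·(2 - 5) - 2 ≡ 7. → (5, 7)
add G: (5, 7) + (9, 5). λ = (5 - 7)/(9 - 5) ≡ 17/4 mod 19. 4⁻¹ ≡ 5 (mod 19) since 4·5 = 20 ≡ 1, so λ ≡ 9.
  x = λ² - 5 - 9 = 81 - 14 ≡ 10; y = λ·(5 - 10) - 7 ≡ 5. → (10, 5)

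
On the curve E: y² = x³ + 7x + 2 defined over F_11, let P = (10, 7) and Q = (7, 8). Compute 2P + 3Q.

(8, 3)

First 2P:
Repeated addition: build up to 2P.
2P: tangent at (10, 7): λ = (3·10² + 7)/(2·7) ≡ 10/3. 3⁻¹ ≡ 4 (mod 11) since 3·4 = 12 ≡ 1, so λ ≡ 10·4 ≡ 7.
  x = λ² - 10 - 10 = 49 - 20 ≡ 7; y = λ·(10 - 7) - 7 ≡ 3. → (7, 3)
2P = (7, 3).
Next 3Q:
Repeated addition: build up to 3Q.
2Q: tangent at (7, 8): λ = (3·7² + 7)/(2·8) ≡ 0/5. 5⁻¹ ≡ 9 (mod 11) since 5·9 = 45 ≡ 1, so λ ≡ 0·9 ≡ 0.
  x = λ² - 7 - 7 = 0 - 14 ≡ 8; y = λ·(7 - 8) - 8 ≡ 3. → (8, 3)
3Q: (8, 3) + (7, 8). λ = (8 - 3)/(7 - 8) ≡ 5/10 mod 11. 10⁻¹ ≡ 10 (mod 11) since 10·10 = 100 ≡ 1, so λ ≡ 6.
  x = λ² - 8 - 7 = 36 - 15 ≡ 10; y = λ·(8 - 10) - 3 ≡ 7. → (10, 7)
3Q = (10, 7).
Finally 2P + 3Q:
(7, 3) + (10, 7). λ = (7 - 3)/(10 - 7) ≡ 4/3 mod 11. 3⁻¹ ≡ 4 (mod 11) since 3·4 = 12 ≡ 1, so λ ≡ 5.
  x = λ² - 7 - 10 = 25 - 17 ≡ 8; y = λ·(7 - 8) - 3 ≡ 3. → (8, 3)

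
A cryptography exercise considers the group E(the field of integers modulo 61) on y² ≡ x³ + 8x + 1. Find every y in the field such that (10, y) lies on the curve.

none

x³ + 8x + 1 = 1081 ≡ 44 (mod 61).
44 is a non-residue mod 61; no y exists.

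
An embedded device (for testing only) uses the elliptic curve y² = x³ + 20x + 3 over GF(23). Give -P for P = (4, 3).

-(4, 3) = (4, -3 mod 23) = (4, 20).

(4, 20)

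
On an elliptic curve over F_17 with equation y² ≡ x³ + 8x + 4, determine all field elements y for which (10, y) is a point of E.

8, 9

x³ + 8x + 4 = 1084 ≡ 13 (mod 17).
Square roots of 13 mod 17: 8 and 9 (since 8² = 64 ≡ 13).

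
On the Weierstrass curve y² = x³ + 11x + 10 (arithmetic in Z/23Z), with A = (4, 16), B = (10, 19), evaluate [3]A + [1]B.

First 3A:
Repeated addition: build up to 3A.
2A: tangent at (4, 16): λ = (3·4² + 11)/(2·16) ≡ 13/9. 9⁻¹ ≡ 18 (mod 23) since 9·18 = 162 ≡ 1, so λ ≡ 13·18 ≡ 4.
  x = λ² - 4 - 4 = 16 - 8 ≡ 8; y = λ·(4 - 8) - 16 ≡ 14. → (8, 14)
3A: (8, 14) + (4, 16). λ = (16 - 14)/(4 - 8) ≡ 2/19 mod 23. 19⁻¹ ≡ 17 (mod 23), so λ ≡ 11.
  x = λ² - 8 - 4 = 121 - 12 ≡ 17; y = λ·(8 - 17) - 14 ≡ 2. → (17, 2)
3A = (17, 2).
Finally 3A + B:
(17, 2) + (10, 19). λ = (19 - 2)/(10 - 17) ≡ 17/16 mod 23. 16⁻¹ ≡ 13 (mod 23), so λ ≡ 14.
  x = λ² - 17 - 10 = 196 - 27 ≡ 8; y = λ·(17 - 8) - 2 ≡ 9. → (8, 9)

(8, 9)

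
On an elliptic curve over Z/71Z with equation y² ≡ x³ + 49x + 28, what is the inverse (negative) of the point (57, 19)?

-(57, 19) = (57, -19 mod 71) = (57, 52).

(57, 52)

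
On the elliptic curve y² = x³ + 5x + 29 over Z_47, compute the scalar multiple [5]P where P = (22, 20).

Double-and-add on 5 = (101)₂. Start with P = (22, 20) for the leading 1-bit.
double: tangent at (22, 20): λ = (3·22² + 5)/(2·20) ≡ 0/40. 40⁻¹ ≡ 20 (mod 47), so λ ≡ 0·20 ≡ 0.
  x = λ² - 22 - 22 = 0 - 44 ≡ 3; y = λ·(22 - 3) - 20 ≡ 27. → (3, 27)
double: tangent at (3, 27): λ = (3·3² + 5)/(2·27) ≡ 32/7. 7⁻¹ ≡ 27 (mod 47) since 7·27 = 189 ≡ 1, so λ ≡ 32·27 ≡ 18.
  x = λ² - 3 - 3 = 324 - 6 ≡ 36; y = λ·(3 - 36) - 27 ≡ 37. → (36, 37)
add P: (36, 37) + (22, 20). λ = (20 - 37)/(22 - 36) ≡ 30/33 mod 47. 33⁻¹ ≡ 10 (mod 47), so λ ≡ 18.
  x = λ² - 36 - 22 = 324 - 58 ≡ 31; y = λ·(36 - 31) - 37 ≡ 6. → (31, 6)

(31, 6)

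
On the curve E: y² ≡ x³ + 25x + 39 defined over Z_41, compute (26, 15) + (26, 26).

The two points share x = 26 and their y-coordinates satisfy 15 + 26 ≡ 0 (mod 41), so they are inverses. Their sum is O.

O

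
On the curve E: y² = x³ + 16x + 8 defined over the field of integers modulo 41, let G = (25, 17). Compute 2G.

(30, 10)

tangent at (25, 17): λ = (3·25² + 16)/(2·17) ≡ 5/34. 34⁻¹ ≡ 35 (mod 41) since 34·35 = 1190 ≡ 1, so λ ≡ 5·35 ≡ 11.
  x = λ² - 25 - 25 = 121 - 50 ≡ 30; y = λ·(25 - 30) - 17 ≡ 10. → (30, 10)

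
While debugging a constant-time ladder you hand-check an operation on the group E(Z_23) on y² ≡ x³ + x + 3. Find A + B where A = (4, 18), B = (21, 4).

(6, 8)

(4, 18) + (21, 4). λ = (4 - 18)/(21 - 4) ≡ 9/17 mod 23. 17⁻¹ ≡ 19 (mod 23) since 17·19 = 323 ≡ 1, so λ ≡ 10.
  x = λ² - 4 - 21 = 100 - 25 ≡ 6; y = λ·(4 - 6) - 18 ≡ 8. → (6, 8)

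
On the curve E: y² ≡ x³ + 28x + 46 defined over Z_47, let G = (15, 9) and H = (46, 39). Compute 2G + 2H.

First 2G:
Repeated addition: build up to 2G.
2G: tangent at (15, 9): λ = (3·15² + 28)/(2·9) ≡ 45/18. 18⁻¹ ≡ 34 (mod 47), so λ ≡ 45·34 ≡ 26.
  x = λ² - 15 - 15 = 676 - 30 ≡ 35; y = λ·(15 - 35) - 9 ≡ 35. → (35, 35)
2G = (35, 35).
Next 2H:
Repeated addition: build up to 2H.
2H: tangent at (46, 39): λ = (3·46² + 28)/(2·39) ≡ 31/31. 31⁻¹ ≡ 44 (mod 47), so λ ≡ 31·44 ≡ 1.
  x = λ² - 46 - 46 = 1 - 92 ≡ 3; y = λ·(46 - 3) - 39 ≡ 4. → (3, 4)
2H = (3, 4).
Finally 2G + 2H:
(35, 35) + (3, 4). λ = (4 - 35)/(3 - 35) ≡ 16/15 mod 47. 15⁻¹ ≡ 22 (mod 47) since 15·22 = 330 ≡ 1, so λ ≡ 23.
  x = λ² - 35 - 3 = 529 - 38 ≡ 21; y = λ·(35 - 21) - 35 ≡ 5. → (21, 5)

(21, 5)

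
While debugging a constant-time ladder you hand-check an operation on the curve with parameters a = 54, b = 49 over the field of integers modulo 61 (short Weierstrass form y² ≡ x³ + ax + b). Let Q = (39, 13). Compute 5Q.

Double-and-add on 5 = (101)₂. Start with Q = (39, 13) for the leading 1-bit.
double: tangent at (39, 13): λ = (3·39² + 54)/(2·13) ≡ 42/26. 26⁻¹ ≡ 54 (mod 61) since 26·54 = 1404 ≡ 1, so λ ≡ 42·54 ≡ 11.
  x = λ² - 39 - 39 = 121 - 78 ≡ 43; y = λ·(39 - 43) - 13 ≡ 4. → (43, 4)
double: tangent at (43, 4): λ = (3·43² + 54)/(2·4) ≡ 50/8. 8⁻¹ ≡ 23 (mod 61), so λ ≡ 50·23 ≡ 52.
  x = λ² - 43 - 43 = 2704 - 86 ≡ 56; y = λ·(43 - 56) - 4 ≡ 52. → (56, 52)
add Q: (56, 52) + (39, 13). λ = (13 - 52)/(39 - 56) ≡ 22/44 mod 61. 44⁻¹ ≡ 43 (mod 61), so λ ≡ 31.
  x = λ² - 56 - 39 = 961 - 95 ≡ 12; y = λ·(56 - 12) - 52 ≡ 31. → (12, 31)

(12, 31)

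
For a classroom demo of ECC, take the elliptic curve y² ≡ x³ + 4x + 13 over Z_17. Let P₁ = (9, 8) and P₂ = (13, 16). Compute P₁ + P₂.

(16, 12)

(9, 8) + (13, 16). λ = (16 - 8)/(13 - 9) ≡ 8/4 mod 17. 4⁻¹ ≡ 13 (mod 17), so λ ≡ 2.
  x = λ² - 9 - 13 = 4 - 22 ≡ 16; y = λ·(9 - 16) - 8 ≡ 12. → (16, 12)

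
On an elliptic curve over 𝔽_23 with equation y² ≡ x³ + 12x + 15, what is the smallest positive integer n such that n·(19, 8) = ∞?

11

2P: tangent at (19, 8): λ = (3·19² + 12)/(2·8) ≡ 14/16. 16⁻¹ ≡ 13 (mod 23) since 16·13 = 208 ≡ 1, so λ ≡ 14·13 ≡ 21.
  x = λ² - 19 - 19 = 441 - 38 ≡ 12; y = λ·(19 - 12) - 8 ≡ 1. → (12, 1)
3P: (12, 1) + (19, 8). λ = (8 - 1)/(19 - 12) ≡ 7/7 mod 23. 7⁻¹ ≡ 10 (mod 23), so λ ≡ 1.
  x = λ² - 12 - 19 = 1 - 31 ≡ 16; y = λ·(12 - 16) - 1 ≡ 18. → (16, 18)
4P: (16, 18) + (19, 8). λ = (8 - 18)/(19 - 16) ≡ 13/3 mod 23. 3⁻¹ ≡ 8 (mod 23) since 3·8 = 24 ≡ 1, so λ ≡ 12.
  x = λ² - 16 - 19 = 144 - 35 ≡ 17; y = λ·(16 - 17) - 18 ≡ 16. → (17, 16)
5P: (17, 16) + (19, 8). λ = (8 - 16)/(19 - 17) ≡ 15/2 mod 23. 2⁻¹ ≡ 12 (mod 23) since 2·12 = 24 ≡ 1, so λ ≡ 19.
  x = λ² - 17 - 19 = 361 - 36 ≡ 3; y = λ·(17 - 3) - 16 ≡ 20. → (3, 20)
6P: (3, 20) + (19, 8). λ = (8 - 20)/(19 - 3) ≡ 11/16 mod 23. 16⁻¹ ≡ 13 (mod 23) since 16·13 = 208 ≡ 1, so λ ≡ 5.
  x = λ² - 3 - 19 = 25 - 22 ≡ 3; y = λ·(3 - 3) - 20 ≡ 3. → (3, 3)
7P: (3, 3) + (19, 8). λ = (8 - 3)/(19 - 3) ≡ 5/16 mod 23. 16⁻¹ ≡ 13 (mod 23), so λ ≡ 19.
  x = λ² - 3 - 19 = 361 - 22 ≡ 17; y = λ·(3 - 17) - 3 ≡ 7. → (17, 7)
8P: (17, 7) + (19, 8). λ = (8 - 7)/(19 - 17) ≡ 1/2 mod 23. 2⁻¹ ≡ 12 (mod 23) since 2·12 = 24 ≡ 1, so λ ≡ 12.
  x = λ² - 17 - 19 = 144 - 36 ≡ 16; y = λ·(17 - 16) - 7 ≡ 5. → (16, 5)
9P: (16, 5) + (19, 8). λ = (8 - 5)/(19 - 16) ≡ 3/3 mod 23. 3⁻¹ ≡ 8 (mod 23), so λ ≡ 1.
  x = λ² - 16 - 19 = 1 - 35 ≡ 12; y = λ·(16 - 12) - 5 ≡ 22. → (12, 22)
10P: (12, 22) + (19, 8). λ = (8 - 22)/(19 - 12) ≡ 9/7 mod 23. 7⁻¹ ≡ 10 (mod 23) since 7·10 = 70 ≡ 1, so λ ≡ 21.
  x = λ² - 12 - 19 = 441 - 31 ≡ 19; y = λ·(12 - 19) - 22 ≡ 15. → (19, 15)
11P: (19, 15) + (19, 8): same x and y₁ ≡ -y₂, so the sum is ∞.
11P = ∞, so the order is 11.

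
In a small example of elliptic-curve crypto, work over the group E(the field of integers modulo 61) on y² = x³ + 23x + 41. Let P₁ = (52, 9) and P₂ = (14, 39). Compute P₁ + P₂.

(11, 10)

(52, 9) + (14, 39). λ = (39 - 9)/(14 - 52) ≡ 30/23 mod 61. 23⁻¹ ≡ 8 (mod 61), so λ ≡ 57.
  x = λ² - 52 - 14 = 3249 - 66 ≡ 11; y = λ·(52 - 11) - 9 ≡ 10. → (11, 10)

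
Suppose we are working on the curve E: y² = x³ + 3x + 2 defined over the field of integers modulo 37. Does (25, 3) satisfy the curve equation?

y² = 3² ≡ 9; x³ + 3x + 2 = 15702 ≡ 14 (mod 37). 9 ≠ 14.

no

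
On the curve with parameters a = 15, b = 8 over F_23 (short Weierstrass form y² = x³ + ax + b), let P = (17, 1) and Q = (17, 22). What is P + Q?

The two points share x = 17 and their y-coordinates satisfy 1 + 22 ≡ 0 (mod 23), so they are inverses. Their sum is 𝒪.

O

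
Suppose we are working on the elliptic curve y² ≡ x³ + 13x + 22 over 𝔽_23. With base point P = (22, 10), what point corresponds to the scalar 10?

Repeated addition: build up to 10P.
2P: tangent at (22, 10): λ = (3·22² + 13)/(2·10) ≡ 16/20. 20⁻¹ ≡ 15 (mod 23) since 20·15 = 300 ≡ 1, so λ ≡ 16·15 ≡ 10.
  x = λ² - 22 - 22 = 100 - 44 ≡ 10; y = λ·(22 - 10) - 10 ≡ 18. → (10, 18)
3P: (10, 18) + (22, 10). λ = (10 - 18)/(22 - 10) ≡ 15/12 mod 23. 12⁻¹ ≡ 2 (mod 23) since 12·2 = 24 ≡ 1, so λ ≡ 7.
  x = λ² - 10 - 22 = 49 - 32 ≡ 17; y = λ·(10 - 17) - 18 ≡ 2. → (17, 2)
4P: (17, 2) + (22, 10). λ = (10 - 2)/(22 - 17) ≡ 8/5 mod 23. 5⁻¹ ≡ 14 (mod 23), so λ ≡ 20.
  x = λ² - 17 - 22 = 400 - 39 ≡ 16; y = λ·(17 - 16) - 2 ≡ 18. → (16, 18)
5P: (16, 18) + (22, 10). λ = (10 - 18)/(22 - 16) ≡ 15/6 mod 23. 6⁻¹ ≡ 4 (mod 23) since 6·4 = 24 ≡ 1, so λ ≡ 14.
  x = λ² - 16 - 22 = 196 - 38 ≡ 20; y = λ·(16 - 20) - 18 ≡ 18. → (20, 18)
6P: (20, 18) + (22, 10). λ = (10 - 18)/(22 - 20) ≡ 15/2 mod 23. 2⁻¹ ≡ 12 (mod 23), so λ ≡ 19.
  x = λ² - 20 - 22 = 361 - 42 ≡ 20; y = λ·(20 - 20) - 18 ≡ 5. → (20, 5)
7P: (20, 5) + (22, 10). λ = (10 - 5)/(22 - 20) ≡ 5/2 mod 23. 2⁻¹ ≡ 12 (mod 23), so λ ≡ 14.
  x = λ² - 20 - 22 = 196 - 42 ≡ 16; y = λ·(20 - 16) - 5 ≡ 5. → (16, 5)
8P: (16, 5) + (22, 10). λ = (10 - 5)/(22 - 16) ≡ 5/6 mod 23. 6⁻¹ ≡ 4 (mod 23) since 6·4 = 24 ≡ 1, so λ ≡ 20.
  x = λ² - 16 - 22 = 400 - 38 ≡ 17; y = λ·(16 - 17) - 5 ≡ 21. → (17, 21)
9P: (17, 21) + (22, 10). λ = (10 - 21)/(22 - 17) ≡ 12/5 mod 23. 5⁻¹ ≡ 14 (mod 23), so λ ≡ 7.
  x = λ² - 17 - 22 = 49 - 39 ≡ 10; y = λ·(17 - 10) - 21 ≡ 5. → (10, 5)
10P: (10, 5) + (22, 10). λ = (10 - 5)/(22 - 10) ≡ 5/12 mod 23. 12⁻¹ ≡ 2 (mod 23) since 12·2 = 24 ≡ 1, so λ ≡ 10.
  x = λ² - 10 - 22 = 100 - 32 ≡ 22; y = λ·(10 - 22) - 5 ≡ 13. → (22, 13)

(22, 13)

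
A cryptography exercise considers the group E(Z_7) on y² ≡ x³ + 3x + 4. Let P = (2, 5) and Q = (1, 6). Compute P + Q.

(2, 5) + (1, 6). λ = (6 - 5)/(1 - 2) ≡ 1/6 mod 7. 6⁻¹ ≡ 6 (mod 7) since 6·6 = 36 ≡ 1, so λ ≡ 6.
  x = λ² - 2 - 1 = 36 - 3 ≡ 5; y = λ·(2 - 5) - 5 ≡ 5. → (5, 5)

(5, 5)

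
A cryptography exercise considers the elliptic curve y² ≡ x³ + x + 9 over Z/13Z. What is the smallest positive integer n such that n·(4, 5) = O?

7

2P: tangent at (4, 5): λ = (3·4² + 1)/(2·5) ≡ 10/10. 10⁻¹ ≡ 4 (mod 13), so λ ≡ 10·4 ≡ 1.
  x = λ² - 4 - 4 = 1 - 8 ≡ 6; y = λ·(4 - 6) - 5 ≡ 6. → (6, 6)
3P: (6, 6) + (4, 5). λ = (5 - 6)/(4 - 6) ≡ 12/11 mod 13. 11⁻¹ ≡ 6 (mod 13), so λ ≡ 7.
  x = λ² - 6 - 4 = 49 - 10 ≡ 0; y = λ·(6 - 0) - 6 ≡ 10. → (0, 10)
4P: (0, 10) + (4, 5). λ = (5 - 10)/(4 - 0) ≡ 8/4 mod 13. 4⁻¹ ≡ 10 (mod 13) since 4·10 = 40 ≡ 1, so λ ≡ 2.
  x = λ² - 0 - 4 = 4 - 4 ≡ 0; y = λ·(0 - 0) - 10 ≡ 3. → (0, 3)
5P: (0, 3) + (4, 5). λ = (5 - 3)/(4 - 0) ≡ 2/4 mod 13. 4⁻¹ ≡ 10 (mod 13), so λ ≡ 7.
  x = λ² - 0 - 4 = 49 - 4 ≡ 6; y = λ·(0 - 6) - 3 ≡ 7. → (6, 7)
6P: (6, 7) + (4, 5). λ = (5 - 7)/(4 - 6) ≡ 11/11 mod 13. 11⁻¹ ≡ 6 (mod 13) since 11·6 = 66 ≡ 1, so λ ≡ 1.
  x = λ² - 6 - 4 = 1 - 10 ≡ 4; y = λ·(6 - 4) - 7 ≡ 8. → (4, 8)
7P: (4, 8) + (4, 5): same x and y₁ ≡ -y₂, so the sum is O.
7P = O, so the order is 7.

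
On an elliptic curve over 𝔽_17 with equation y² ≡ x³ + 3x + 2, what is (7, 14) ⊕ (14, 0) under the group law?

(0, 6)

(7, 14) + (14, 0). λ = (0 - 14)/(14 - 7) ≡ 3/7 mod 17. 7⁻¹ ≡ 5 (mod 17) since 7·5 = 35 ≡ 1, so λ ≡ 15.
  x = λ² - 7 - 14 = 225 - 21 ≡ 0; y = λ·(7 - 0) - 14 ≡ 6. → (0, 6)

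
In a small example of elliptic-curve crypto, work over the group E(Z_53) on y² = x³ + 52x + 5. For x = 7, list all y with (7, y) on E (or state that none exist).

x³ + 52x + 5 = 712 ≡ 23 (mod 53).
23 is a non-residue mod 53; no y exists.

none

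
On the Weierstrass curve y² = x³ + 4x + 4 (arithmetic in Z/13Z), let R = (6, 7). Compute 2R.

tangent at (6, 7): λ = (3·6² + 4)/(2·7) ≡ 8/1. 1⁻¹ ≡ 1 (mod 13), so λ ≡ 8·1 ≡ 8.
  x = λ² - 6 - 6 = 64 - 12 ≡ 0; y = λ·(6 - 0) - 7 ≡ 2. → (0, 2)

(0, 2)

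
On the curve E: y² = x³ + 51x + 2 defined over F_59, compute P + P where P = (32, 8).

tangent at (32, 8): λ = (3·32² + 51)/(2·8) ≡ 55/16. 16⁻¹ ≡ 48 (mod 59), so λ ≡ 55·48 ≡ 44.
  x = λ² - 32 - 32 = 1936 - 64 ≡ 43; y = λ·(32 - 43) - 8 ≡ 39. → (43, 39)

(43, 39)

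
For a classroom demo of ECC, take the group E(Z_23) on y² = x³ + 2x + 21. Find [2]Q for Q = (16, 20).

(18, 22)

tangent at (16, 20): λ = (3·16² + 2)/(2·20) ≡ 11/17. 17⁻¹ ≡ 19 (mod 23) since 17·19 = 323 ≡ 1, so λ ≡ 11·19 ≡ 2.
  x = λ² - 16 - 16 = 4 - 32 ≡ 18; y = λ·(16 - 18) - 20 ≡ 22. → (18, 22)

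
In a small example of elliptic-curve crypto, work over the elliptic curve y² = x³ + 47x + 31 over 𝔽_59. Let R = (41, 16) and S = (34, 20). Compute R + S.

(6, 23)

(41, 16) + (34, 20). λ = (20 - 16)/(34 - 41) ≡ 4/52 mod 59. 52⁻¹ ≡ 42 (mod 59), so λ ≡ 50.
  x = λ² - 41 - 34 = 2500 - 75 ≡ 6; y = λ·(41 - 6) - 16 ≡ 23. → (6, 23)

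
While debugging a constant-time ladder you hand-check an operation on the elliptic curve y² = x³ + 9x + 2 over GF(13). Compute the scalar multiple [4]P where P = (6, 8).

Repeated addition: build up to 4P.
2P: tangent at (6, 8): λ = (3·6² + 9)/(2·8) ≡ 0/3. 3⁻¹ ≡ 9 (mod 13), so λ ≡ 0·9 ≡ 0.
  x = λ² - 6 - 6 = 0 - 12 ≡ 1; y = λ·(6 - 1) - 8 ≡ 5. → (1, 5)
3P: (1, 5) + (6, 8). λ = (8 - 5)/(6 - 1) ≡ 3/5 mod 13. 5⁻¹ ≡ 8 (mod 13), so λ ≡ 11.
  x = λ² - 1 - 6 = 121 - 7 ≡ 10; y = λ·(1 - 10) - 5 ≡ 0. → (10, 0)
4P: (10, 0) + (6, 8). λ = (8 - 0)/(6 - 10) ≡ 8/9 mod 13. 9⁻¹ ≡ 3 (mod 13) since 9·3 = 27 ≡ 1, so λ ≡ 11.
  x = λ² - 10 - 6 = 121 - 16 ≡ 1; y = λ·(10 - 1) - 0 ≡ 8. → (1, 8)

(1, 8)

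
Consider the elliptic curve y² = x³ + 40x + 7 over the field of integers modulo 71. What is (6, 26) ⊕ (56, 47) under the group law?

(6, 26) + (56, 47). λ = (47 - 26)/(56 - 6) ≡ 21/50 mod 71. 50⁻¹ ≡ 27 (mod 71), so λ ≡ 70.
  x = λ² - 6 - 56 = 4900 - 62 ≡ 10; y = λ·(6 - 10) - 26 ≡ 49. → (10, 49)

(10, 49)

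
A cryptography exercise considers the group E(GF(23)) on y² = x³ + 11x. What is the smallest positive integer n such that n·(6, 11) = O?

12

2P: tangent at (6, 11): λ = (3·6² + 11)/(2·11) ≡ 4/22. 22⁻¹ ≡ 22 (mod 23) since 22·22 = 484 ≡ 1, so λ ≡ 4·22 ≡ 19.
  x = λ² - 6 - 6 = 361 - 12 ≡ 4; y = λ·(6 - 4) - 11 ≡ 4. → (4, 4)
3P: (4, 4) + (6, 11). λ = (11 - 4)/(6 - 4) ≡ 7/2 mod 23. 2⁻¹ ≡ 12 (mod 23) since 2·12 = 24 ≡ 1, so λ ≡ 15.
  x = λ² - 4 - 6 = 225 - 10 ≡ 8; y = λ·(4 - 8) - 4 ≡ 5. → (8, 5)
4P: (8, 5) + (6, 11). λ = (11 - 5)/(6 - 8) ≡ 6/21 mod 23. 21⁻¹ ≡ 11 (mod 23), so λ ≡ 20.
  x = λ² - 8 - 6 = 400 - 14 ≡ 18; y = λ·(8 - 18) - 5 ≡ 2. → (18, 2)
5P: (18, 2) + (6, 11). λ = (11 - 2)/(6 - 18) ≡ 9/11 mod 23. 11⁻¹ ≡ 21 (mod 23), so λ ≡ 5.
  x = λ² - 18 - 6 = 25 - 24 ≡ 1; y = λ·(18 - 1) - 2 ≡ 14. → (1, 14)
6P: (1, 14) + (6, 11). λ = (11 - 14)/(6 - 1) ≡ 20/5 mod 23. 5⁻¹ ≡ 14 (mod 23) since 5·14 = 70 ≡ 1, so λ ≡ 4.
  x = λ² - 1 - 6 = 16 - 7 ≡ 9; y = λ·(1 - 9) - 14 ≡ 0. → (9, 0)
7P: (9, 0) + (6, 11). λ = (11 - 0)/(6 - 9) ≡ 11/20 mod 23. 20⁻¹ ≡ 15 (mod 23), so λ ≡ 4.
  x = λ² - 9 - 6 = 16 - 15 ≡ 1; y = λ·(9 - 1) - 0 ≡ 9. → (1, 9)
8P: (1, 9) + (6, 11). λ = (11 - 9)/(6 - 1) ≡ 2/5 mod 23. 5⁻¹ ≡ 14 (mod 23) since 5·14 = 70 ≡ 1, so λ ≡ 5.
  x = λ² - 1 - 6 = 25 - 7 ≡ 18; y = λ·(1 - 18) - 9 ≡ 21. → (18, 21)
9P: (18, 21) + (6, 11). λ = (11 - 21)/(6 - 18) ≡ 13/11 mod 23. 11⁻¹ ≡ 21 (mod 23) since 11·21 = 231 ≡ 1, so λ ≡ 20.
  x = λ² - 18 - 6 = 400 - 24 ≡ 8; y = λ·(18 - 8) - 21 ≡ 18. → (8, 18)
10P: (8, 18) + (6, 11). λ = (11 - 18)/(6 - 8) ≡ 16/21 mod 23. 21⁻¹ ≡ 11 (mod 23) since 21·11 = 231 ≡ 1, so λ ≡ 15.
  x = λ² - 8 - 6 = 225 - 14 ≡ 4; y = λ·(8 - 4) - 18 ≡ 19. → (4, 19)
11P: (4, 19) + (6, 11). λ = (11 - 19)/(6 - 4) ≡ 15/2 mod 23. 2⁻¹ ≡ 12 (mod 23), so λ ≡ 19.
  x = λ² - 4 - 6 = 361 - 10 ≡ 6; y = λ·(4 - 6) - 19 ≡ 12. → (6, 12)
12P: (6, 12) + (6, 11): same x and y₁ ≡ -y₂, so the sum is O.
12P = O, so the order is 12.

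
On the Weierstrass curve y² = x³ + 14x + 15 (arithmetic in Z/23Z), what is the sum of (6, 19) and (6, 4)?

O

The two points share x = 6 and their y-coordinates satisfy 19 + 4 ≡ 0 (mod 23), so they are inverses. Their sum is O.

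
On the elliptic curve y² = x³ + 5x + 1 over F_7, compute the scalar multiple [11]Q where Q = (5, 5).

(5, 2)

Double-and-add on 11 = (1011)₂. Start with Q = (5, 5) for the leading 1-bit.
double: tangent at (5, 5): λ = (3·5² + 5)/(2·5) ≡ 3/3. 3⁻¹ ≡ 5 (mod 7), so λ ≡ 3·5 ≡ 1.
  x = λ² - 5 - 5 = 1 - 10 ≡ 5; y = λ·(5 - 5) - 5 ≡ 2. → (5, 2)
double: tangent at (5, 2): λ = (3·5² + 5)/(2·2) ≡ 3/4. 4⁻¹ ≡ 2 (mod 7) since 4·2 = 8 ≡ 1, so λ ≡ 3·2 ≡ 6.
  x = λ² - 5 - 5 = 36 - 10 ≡ 5; y = λ·(5 - 5) - 2 ≡ 5. → (5, 5)
add Q: tangent at (5, 5): λ = (3·5² + 5)/(2·5) ≡ 3/3. 3⁻¹ ≡ 5 (mod 7), so λ ≡ 3·5 ≡ 1.
  x = λ² - 5 - 5 = 1 - 10 ≡ 5; y = λ·(5 - 5) - 5 ≡ 2. → (5, 2)
double: tangent at (5, 2): λ = (3·5² + 5)/(2·2) ≡ 3/4. 4⁻¹ ≡ 2 (mod 7), so λ ≡ 3·2 ≡ 6.
  x = λ² - 5 - 5 = 36 - 10 ≡ 5; y = λ·(5 - 5) - 2 ≡ 5. → (5, 5)
add Q: tangent at (5, 5): λ = (3·5² + 5)/(2·5) ≡ 3/3. 3⁻¹ ≡ 5 (mod 7) since 3·5 = 15 ≡ 1, so λ ≡ 3·5 ≡ 1.
  x = λ² - 5 - 5 = 1 - 10 ≡ 5; y = λ·(5 - 5) - 5 ≡ 2. → (5, 2)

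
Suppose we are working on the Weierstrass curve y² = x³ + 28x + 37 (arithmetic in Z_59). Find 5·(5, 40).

(4, 6)

Write P = (5, 40).
Double-and-add on 5 = (101)₂. Start with P = (5, 40) for the leading 1-bit.
double: tangent at (5, 40): λ = (3·5² + 28)/(2·40) ≡ 44/21. 21⁻¹ ≡ 45 (mod 59), so λ ≡ 44·45 ≡ 33.
  x = λ² - 5 - 5 = 1089 - 10 ≡ 17; y = λ·(5 - 17) - 40 ≡ 36. → (17, 36)
double: tangent at (17, 36): λ = (3·17² + 28)/(2·36) ≡ 10/13. 13⁻¹ ≡ 50 (mod 59) since 13·50 = 650 ≡ 1, so λ ≡ 10·50 ≡ 28.
  x = λ² - 17 - 17 = 784 - 34 ≡ 42; y = λ·(17 - 42) - 36 ≡ 31. → (42, 31)
add P: (42, 31) + (5, 40). λ = (40 - 31)/(5 - 42) ≡ 9/22 mod 59. 22⁻¹ ≡ 51 (mod 59), so λ ≡ 46.
  x = λ² - 42 - 5 = 2116 - 47 ≡ 4; y = λ·(42 - 4) - 31 ≡ 6. → (4, 6)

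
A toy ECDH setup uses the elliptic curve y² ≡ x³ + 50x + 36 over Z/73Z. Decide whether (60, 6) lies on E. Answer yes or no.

yes

y² = 6² ≡ 36; x³ + 50x + 36 = 219036 ≡ 36 (mod 73). 36 = 36.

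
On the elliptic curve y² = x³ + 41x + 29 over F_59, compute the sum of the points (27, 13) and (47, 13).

(27, 13) + (47, 13). λ = (13 - 13)/(47 - 27) ≡ 0/20 mod 59. 20⁻¹ ≡ 3 (mod 59), so λ ≡ 0.
  x = λ² - 27 - 47 = 0 - 74 ≡ 44; y = λ·(27 - 44) - 13 ≡ 46. → (44, 46)

(44, 46)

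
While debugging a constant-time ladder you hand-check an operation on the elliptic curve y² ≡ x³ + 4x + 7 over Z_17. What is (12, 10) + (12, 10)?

(14, 11)

tangent at (12, 10): λ = (3·12² + 4)/(2·10) ≡ 11/3. 3⁻¹ ≡ 6 (mod 17), so λ ≡ 11·6 ≡ 15.
  x = λ² - 12 - 12 = 225 - 24 ≡ 14; y = λ·(12 - 14) - 10 ≡ 11. → (14, 11)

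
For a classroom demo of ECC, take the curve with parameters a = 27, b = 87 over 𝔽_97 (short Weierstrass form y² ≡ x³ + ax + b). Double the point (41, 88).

tangent at (41, 88): λ = (3·41² + 27)/(2·88) ≡ 26/79. 79⁻¹ ≡ 70 (mod 97), so λ ≡ 26·70 ≡ 74.
  x = λ² - 41 - 41 = 5476 - 82 ≡ 59; y = λ·(41 - 59) - 88 ≡ 35. → (59, 35)

(59, 35)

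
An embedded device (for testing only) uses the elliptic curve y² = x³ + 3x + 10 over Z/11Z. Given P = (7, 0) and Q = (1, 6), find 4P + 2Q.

First 4P:
Repeated addition: build up to 4P.
2P: (7, 0) + (7, 0): same x and y₁ ≡ -y₂, so the sum is O.
3P: O + (7, 0) = (7, 0) (identity).
4P: (7, 0) + (7, 0): same x and y₁ ≡ -y₂, so the sum is O.
4P = O.
Next 2Q:
Repeated addition: build up to 2Q.
2Q: tangent at (1, 6): λ = (3·1² + 3)/(2·6) ≡ 6/1. 1⁻¹ ≡ 1 (mod 11), so λ ≡ 6·1 ≡ 6.
  x = λ² - 1 - 1 = 36 - 2 ≡ 1; y = λ·(1 - 1) - 6 ≡ 5. → (1, 5)
2Q = (1, 5).
Finally 4P + 2Q:
O + (1, 5) = (1, 5) (identity).

(1, 5)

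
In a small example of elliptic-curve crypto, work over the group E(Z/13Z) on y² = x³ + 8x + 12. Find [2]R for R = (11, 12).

tangent at (11, 12): λ = (3·11² + 8)/(2·12) ≡ 7/11. 11⁻¹ ≡ 6 (mod 13), so λ ≡ 7·6 ≡ 3.
  x = λ² - 11 - 11 = 9 - 22 ≡ 0; y = λ·(11 - 0) - 12 ≡ 8. → (0, 8)

(0, 8)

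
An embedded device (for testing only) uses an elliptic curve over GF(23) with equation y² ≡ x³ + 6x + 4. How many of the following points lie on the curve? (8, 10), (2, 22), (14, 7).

(8, 10): 10² ≡ 8, rhs ≡ 12 → off.
(2, 22): 22² ≡ 1, rhs ≡ 1 → on.
(14, 7): 7² ≡ 3, rhs ≡ 3 → on.

2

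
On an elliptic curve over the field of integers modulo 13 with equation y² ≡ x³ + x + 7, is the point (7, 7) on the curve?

y² = 7² ≡ 10; x³ + 1x + 7 = 357 ≡ 6 (mod 13). 10 ≠ 6.

no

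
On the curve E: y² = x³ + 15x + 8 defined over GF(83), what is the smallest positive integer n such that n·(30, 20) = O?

3

2P: tangent at (30, 20): λ = (3·30² + 15)/(2·20) ≡ 59/40. 40⁻¹ ≡ 27 (mod 83), so λ ≡ 59·27 ≡ 16.
  x = λ² - 30 - 30 = 256 - 60 ≡ 30; y = λ·(30 - 30) - 20 ≡ 63. → (30, 63)
3P: (30, 63) + (30, 20): same x and y₁ ≡ -y₂, so the sum is O.
3P = O, so the order is 3.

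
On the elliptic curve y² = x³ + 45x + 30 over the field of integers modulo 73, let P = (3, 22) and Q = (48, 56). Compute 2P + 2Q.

First 2P:
Repeated addition: build up to 2P.
2P: tangent at (3, 22): λ = (3·3² + 45)/(2·22) ≡ 72/44. 44⁻¹ ≡ 5 (mod 73) since 44·5 = 220 ≡ 1, so λ ≡ 72·5 ≡ 68.
  x = λ² - 3 - 3 = 4624 - 6 ≡ 19; y = λ·(3 - 19) - 22 ≡ 58. → (19, 58)
2P = (19, 58).
Next 2Q:
Repeated addition: build up to 2Q.
2Q: tangent at (48, 56): λ = (3·48² + 45)/(2·56) ≡ 22/39. 39⁻¹ ≡ 15 (mod 73), so λ ≡ 22·15 ≡ 38.
  x = λ² - 48 - 48 = 1444 - 96 ≡ 34; y = λ·(48 - 34) - 56 ≡ 38. → (34, 38)
2Q = (34, 38).
Finally 2P + 2Q:
(19, 58) + (34, 38). λ = (38 - 58)/(34 - 19) ≡ 53/15 mod 73. 15⁻¹ ≡ 39 (mod 73) since 15·39 = 585 ≡ 1, so λ ≡ 23.
  x = λ² - 19 - 34 = 529 - 53 ≡ 38; y = λ·(19 - 38) - 58 ≡ 16. → (38, 16)

(38, 16)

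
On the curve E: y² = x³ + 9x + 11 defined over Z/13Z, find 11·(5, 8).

(5, 5)

Write G = (5, 8).
Double-and-add on 11 = (1011)₂. Start with G = (5, 8) for the leading 1-bit.
double: tangent at (5, 8): λ = (3·5² + 9)/(2·8) ≡ 6/3. 3⁻¹ ≡ 9 (mod 13), so λ ≡ 6·9 ≡ 2.
  x = λ² - 5 - 5 = 4 - 10 ≡ 7; y = λ·(5 - 7) - 8 ≡ 1. → (7, 1)
double: tangent at (7, 1): λ = (3·7² + 9)/(2·1) ≡ 0/2. 2⁻¹ ≡ 7 (mod 13), so λ ≡ 0·7 ≡ 0.
  x = λ² - 7 - 7 = 0 - 14 ≡ 12; y = λ·(7 - 12) - 1 ≡ 12. → (12, 12)
add G: (12, 12) + (5, 8). λ = (8 - 12)/(5 - 12) ≡ 9/6 mod 13. 6⁻¹ ≡ 11 (mod 13) since 6·11 = 66 ≡ 1, so λ ≡ 8.
  x = λ² - 12 - 5 = 64 - 17 ≡ 8; y = λ·(12 - 8) - 12 ≡ 7. → (8, 7)
double: tangent at (8, 7): λ = (3·8² + 9)/(2·7) ≡ 6/1. 1⁻¹ ≡ 1 (mod 13), so λ ≡ 6·1 ≡ 6.
  x = λ² - 8 - 8 = 36 - 16 ≡ 7; y = λ·(8 - 7) - 7 ≡ 12. → (7, 12)
add G: (7, 12) + (5, 8). λ = (8 - 12)/(5 - 7) ≡ 9/11 mod 13. 11⁻¹ ≡ 6 (mod 13) since 11·6 = 66 ≡ 1, so λ ≡ 2.
  x = λ² - 7 - 5 = 4 - 12 ≡ 5; y = λ·(7 - 5) - 12 ≡ 5. → (5, 5)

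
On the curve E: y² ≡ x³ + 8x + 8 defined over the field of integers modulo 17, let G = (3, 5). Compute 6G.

(10, 0)

Double-and-add on 6 = (110)₂. Start with G = (3, 5) for the leading 1-bit.
double: tangent at (3, 5): λ = (3·3² + 8)/(2·5) ≡ 1/10. 10⁻¹ ≡ 12 (mod 17), so λ ≡ 1·12 ≡ 12.
  x = λ² - 3 - 3 = 144 - 6 ≡ 2; y = λ·(3 - 2) - 5 ≡ 7. → (2, 7)
add G: (2, 7) + (3, 5). λ = (5 - 7)/(3 - 2) ≡ 15/1 mod 17. 1⁻¹ ≡ 1 (mod 17) since 1·1 = 1 ≡ 1, so λ ≡ 15.
  x = λ² - 2 - 3 = 225 - 5 ≡ 16; y = λ·(2 - 16) - 7 ≡ 4. → (16, 4)
double: tangent at (16, 4): λ = (3·16² + 8)/(2·4) ≡ 11/8. 8⁻¹ ≡ 15 (mod 17), so λ ≡ 11·15 ≡ 12.
  x = λ² - 16 - 16 = 144 - 32 ≡ 10; y = λ·(16 - 10) - 4 ≡ 0. → (10, 0)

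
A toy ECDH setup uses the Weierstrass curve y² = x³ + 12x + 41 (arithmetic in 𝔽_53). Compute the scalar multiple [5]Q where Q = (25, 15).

Double-and-add on 5 = (101)₂. Start with Q = (25, 15) for the leading 1-bit.
double: tangent at (25, 15): λ = (3·25² + 12)/(2·15) ≡ 32/30. 30⁻¹ ≡ 23 (mod 53), so λ ≡ 32·23 ≡ 47.
  x = λ² - 25 - 25 = 2209 - 50 ≡ 39; y = λ·(25 - 39) - 15 ≡ 16. → (39, 16)
double: tangent at (39, 16): λ = (3·39² + 12)/(2·16) ≡ 17/32. 32⁻¹ ≡ 5 (mod 53) since 32·5 = 160 ≡ 1, so λ ≡ 17·5 ≡ 32.
  x = λ² - 39 - 39 = 1024 - 78 ≡ 45; y = λ·(39 - 45) - 16 ≡ 4. → (45, 4)
add Q: (45, 4) + (25, 15). λ = (15 - 4)/(25 - 45) ≡ 11/33 mod 53. 33⁻¹ ≡ 45 (mod 53) since 33·45 = 1485 ≡ 1, so λ ≡ 18.
  x = λ² - 45 - 25 = 324 - 70 ≡ 42; y = λ·(45 - 42) - 4 ≡ 50. → (42, 50)

(42, 50)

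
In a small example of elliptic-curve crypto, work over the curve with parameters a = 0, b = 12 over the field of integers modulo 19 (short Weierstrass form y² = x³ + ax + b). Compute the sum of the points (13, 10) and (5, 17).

(13, 10) + (5, 17). λ = (17 - 10)/(5 - 13) ≡ 7/11 mod 19. 11⁻¹ ≡ 7 (mod 19), so λ ≡ 11.
  x = λ² - 13 - 5 = 121 - 18 ≡ 8; y = λ·(13 - 8) - 10 ≡ 7. → (8, 7)

(8, 7)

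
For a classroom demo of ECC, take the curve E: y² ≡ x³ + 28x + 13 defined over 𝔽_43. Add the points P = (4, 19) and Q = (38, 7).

(4, 19) + (38, 7). λ = (7 - 19)/(38 - 4) ≡ 31/34 mod 43. 34⁻¹ ≡ 19 (mod 43) since 34·19 = 646 ≡ 1, so λ ≡ 30.
  x = λ² - 4 - 38 = 900 - 42 ≡ 41; y = λ·(4 - 41) - 19 ≡ 32. → (41, 32)

(41, 32)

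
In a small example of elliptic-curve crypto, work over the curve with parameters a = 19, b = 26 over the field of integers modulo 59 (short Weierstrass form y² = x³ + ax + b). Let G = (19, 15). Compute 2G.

tangent at (19, 15): λ = (3·19² + 19)/(2·15) ≡ 40/30. 30⁻¹ ≡ 2 (mod 59), so λ ≡ 40·2 ≡ 21.
  x = λ² - 19 - 19 = 441 - 38 ≡ 49; y = λ·(19 - 49) - 15 ≡ 4. → (49, 4)

(49, 4)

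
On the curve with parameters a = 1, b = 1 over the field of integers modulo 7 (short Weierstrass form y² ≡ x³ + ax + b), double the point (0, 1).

(2, 5)

tangent at (0, 1): λ = (3·0² + 1)/(2·1) ≡ 1/2. 2⁻¹ ≡ 4 (mod 7) since 2·4 = 8 ≡ 1, so λ ≡ 1·4 ≡ 4.
  x = λ² - 0 - 0 = 16 - 0 ≡ 2; y = λ·(0 - 2) - 1 ≡ 5. → (2, 5)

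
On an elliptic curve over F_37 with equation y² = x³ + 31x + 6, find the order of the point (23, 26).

2P: tangent at (23, 26): λ = (3·23² + 31)/(2·26) ≡ 27/15. 15⁻¹ ≡ 5 (mod 37), so λ ≡ 27·5 ≡ 24.
  x = λ² - 23 - 23 = 576 - 46 ≡ 12; y = λ·(23 - 12) - 26 ≡ 16. → (12, 16)
3P: (12, 16) + (23, 26). λ = (26 - 16)/(23 - 12) ≡ 10/11 mod 37. 11⁻¹ ≡ 27 (mod 37), so λ ≡ 11.
  x = λ² - 12 - 23 = 121 - 35 ≡ 12; y = λ·(12 - 12) - 16 ≡ 21. → (12, 21)
4P: (12, 21) + (23, 26). λ = (26 - 21)/(23 - 12) ≡ 5/11 mod 37. 11⁻¹ ≡ 27 (mod 37), so λ ≡ 24.
  x = λ² - 12 - 23 = 576 - 35 ≡ 23; y = λ·(12 - 23) - 21 ≡ 11. → (23, 11)
5P: (23, 11) + (23, 26): same x and y₁ ≡ -y₂, so the sum is the point at infinity.
5P = the point at infinity, so the order is 5.

5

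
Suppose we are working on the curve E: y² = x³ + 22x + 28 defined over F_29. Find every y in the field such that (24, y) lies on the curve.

x³ + 22x + 28 = 14380 ≡ 25 (mod 29).
Square roots of 25 mod 29: 5 and 24 (since 5² = 25 ≡ 25).

5, 24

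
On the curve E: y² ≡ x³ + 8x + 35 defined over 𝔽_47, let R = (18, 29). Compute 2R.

(25, 31)

tangent at (18, 29): λ = (3·18² + 8)/(2·29) ≡ 40/11. 11⁻¹ ≡ 30 (mod 47), so λ ≡ 40·30 ≡ 25.
  x = λ² - 18 - 18 = 625 - 36 ≡ 25; y = λ·(18 - 25) - 29 ≡ 31. → (25, 31)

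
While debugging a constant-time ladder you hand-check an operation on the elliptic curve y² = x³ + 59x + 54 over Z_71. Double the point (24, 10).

tangent at (24, 10): λ = (3·24² + 59)/(2·10) ≡ 12/20. 20⁻¹ ≡ 32 (mod 71), so λ ≡ 12·32 ≡ 29.
  x = λ² - 24 - 24 = 841 - 48 ≡ 12; y = λ·(24 - 12) - 10 ≡ 54. → (12, 54)

(12, 54)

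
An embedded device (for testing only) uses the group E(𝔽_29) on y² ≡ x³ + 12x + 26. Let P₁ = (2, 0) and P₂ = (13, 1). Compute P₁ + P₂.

(20, 1)

(2, 0) + (13, 1). λ = (1 - 0)/(13 - 2) ≡ 1/11 mod 29. 11⁻¹ ≡ 8 (mod 29) since 11·8 = 88 ≡ 1, so λ ≡ 8.
  x = λ² - 2 - 13 = 64 - 15 ≡ 20; y = λ·(2 - 20) - 0 ≡ 1. → (20, 1)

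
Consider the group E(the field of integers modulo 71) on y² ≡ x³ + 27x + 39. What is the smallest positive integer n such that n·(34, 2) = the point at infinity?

2P: tangent at (34, 2): λ = (3·34² + 27)/(2·2) ≡ 16/4. 4⁻¹ ≡ 18 (mod 71), so λ ≡ 16·18 ≡ 4.
  x = λ² - 34 - 34 = 16 - 68 ≡ 19; y = λ·(34 - 19) - 2 ≡ 58. → (19, 58)
3P: (19, 58) + (34, 2). λ = (2 - 58)/(34 - 19) ≡ 15/15 mod 71. 15⁻¹ ≡ 19 (mod 71) since 15·19 = 285 ≡ 1, so λ ≡ 1.
  x = λ² - 19 - 34 = 1 - 53 ≡ 19; y = λ·(19 - 19) - 58 ≡ 13. → (19, 13)
4P: (19, 13) + (34, 2). λ = (2 - 13)/(34 - 19) ≡ 60/15 mod 71. 15⁻¹ ≡ 19 (mod 71), so λ ≡ 4.
  x = λ² - 19 - 34 = 16 - 53 ≡ 34; y = λ·(19 - 34) - 13 ≡ 69. → (34, 69)
5P: (34, 69) + (34, 2): same x and y₁ ≡ -y₂, so the sum is the point at infinity.
5P = the point at infinity, so the order is 5.

5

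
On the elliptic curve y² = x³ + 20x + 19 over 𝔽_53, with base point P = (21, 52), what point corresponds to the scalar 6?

(50, 12)

Repeated addition: build up to 6P.
2P: tangent at (21, 52): λ = (3·21² + 20)/(2·52) ≡ 18/51. 51⁻¹ ≡ 26 (mod 53), so λ ≡ 18·26 ≡ 44.
  x = λ² - 21 - 21 = 1936 - 42 ≡ 39; y = λ·(21 - 39) - 52 ≡ 4. → (39, 4)
3P: (39, 4) + (21, 52). λ = (52 - 4)/(21 - 39) ≡ 48/35 mod 53. 35⁻¹ ≡ 50 (mod 53), so λ ≡ 15.
  x = λ² - 39 - 21 = 225 - 60 ≡ 6; y = λ·(39 - 6) - 4 ≡ 14. → (6, 14)
4P: (6, 14) + (21, 52). λ = (52 - 14)/(21 - 6) ≡ 38/15 mod 53. 15⁻¹ ≡ 46 (mod 53), so λ ≡ 52.
  x = λ² - 6 - 21 = 2704 - 27 ≡ 27; y = λ·(6 - 27) - 14 ≡ 7. → (27, 7)
5P: (27, 7) + (21, 52). λ = (52 - 7)/(21 - 27) ≡ 45/47 mod 53. 47⁻¹ ≡ 44 (mod 53), so λ ≡ 19.
  x = λ² - 27 - 21 = 361 - 48 ≡ 48; y = λ·(27 - 48) - 7 ≡ 18. → (48, 18)
6P: (48, 18) + (21, 52). λ = (52 - 18)/(21 - 48) ≡ 34/26 mod 53. 26⁻¹ ≡ 51 (mod 53) since 26·51 = 1326 ≡ 1, so λ ≡ 38.
  x = λ² - 48 - 21 = 1444 - 69 ≡ 50; y = λ·(48 - 50) - 18 ≡ 12. → (50, 12)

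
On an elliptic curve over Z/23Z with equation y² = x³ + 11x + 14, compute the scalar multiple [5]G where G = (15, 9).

(22, 18)

Repeated addition: build up to 5G.
2G: tangent at (15, 9): λ = (3·15² + 11)/(2·9) ≡ 19/18. 18⁻¹ ≡ 9 (mod 23) since 18·9 = 162 ≡ 1, so λ ≡ 19·9 ≡ 10.
  x = λ² - 15 - 15 = 100 - 30 ≡ 1; y = λ·(15 - 1) - 9 ≡ 16. → (1, 16)
3G: (1, 16) + (15, 9). λ = (9 - 16)/(15 - 1) ≡ 16/14 mod 23. 14⁻¹ ≡ 5 (mod 23), so λ ≡ 11.
  x = λ² - 1 - 15 = 121 - 16 ≡ 13; y = λ·(1 - 13) - 16 ≡ 13. → (13, 13)
4G: (13, 13) + (15, 9). λ = (9 - 13)/(15 - 13) ≡ 19/2 mod 23. 2⁻¹ ≡ 12 (mod 23), so λ ≡ 21.
  x = λ² - 13 - 15 = 441 - 28 ≡ 22; y = λ·(13 - 22) - 13 ≡ 5. → (22, 5)
5G: (22, 5) + (15, 9). λ = (9 - 5)/(15 - 22) ≡ 4/16 mod 23. 16⁻¹ ≡ 13 (mod 23), so λ ≡ 6.
  x = λ² - 22 - 15 = 36 - 37 ≡ 22; y = λ·(22 - 22) - 5 ≡ 18. → (22, 18)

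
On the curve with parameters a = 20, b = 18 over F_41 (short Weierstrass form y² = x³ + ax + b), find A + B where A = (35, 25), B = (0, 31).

(7, 3)

(35, 25) + (0, 31). λ = (31 - 25)/(0 - 35) ≡ 6/6 mod 41. 6⁻¹ ≡ 7 (mod 41), so λ ≡ 1.
  x = λ² - 35 - 0 = 1 - 35 ≡ 7; y = λ·(35 - 7) - 25 ≡ 3. → (7, 3)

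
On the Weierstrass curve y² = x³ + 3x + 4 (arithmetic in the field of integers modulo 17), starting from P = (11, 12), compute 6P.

(8, 8)

Repeated addition: build up to 6P.
2P: tangent at (11, 12): λ = (3·11² + 3)/(2·12) ≡ 9/7. 7⁻¹ ≡ 5 (mod 17), so λ ≡ 9·5 ≡ 11.
  x = λ² - 11 - 11 = 121 - 22 ≡ 14; y = λ·(11 - 14) - 12 ≡ 6. → (14, 6)
3P: (14, 6) + (11, 12). λ = (12 - 6)/(11 - 14) ≡ 6/14 mod 17. 14⁻¹ ≡ 11 (mod 17) since 14·11 = 154 ≡ 1, so λ ≡ 15.
  x = λ² - 14 - 11 = 225 - 25 ≡ 13; y = λ·(14 - 13) - 6 ≡ 9. → (13, 9)
4P: (13, 9) + (11, 12). λ = (12 - 9)/(11 - 13) ≡ 3/15 mod 17. 15⁻¹ ≡ 8 (mod 17) since 15·8 = 120 ≡ 1, so λ ≡ 7.
  x = λ² - 13 - 11 = 49 - 24 ≡ 8; y = λ·(13 - 8) - 9 ≡ 9. → (8, 9)
5P: (8, 9) + (11, 12). λ = (12 - 9)/(11 - 8) ≡ 3/3 mod 17. 3⁻¹ ≡ 6 (mod 17), so λ ≡ 1.
  x = λ² - 8 - 11 = 1 - 19 ≡ 16; y = λ·(8 - 16) - 9 ≡ 0. → (16, 0)
6P: (16, 0) + (11, 12). λ = (12 - 0)/(11 - 16) ≡ 12/12 mod 17. 12⁻¹ ≡ 10 (mod 17), so λ ≡ 1.
  x = λ² - 16 - 11 = 1 - 27 ≡ 8; y = λ·(16 - 8) - 0 ≡ 8. → (8, 8)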